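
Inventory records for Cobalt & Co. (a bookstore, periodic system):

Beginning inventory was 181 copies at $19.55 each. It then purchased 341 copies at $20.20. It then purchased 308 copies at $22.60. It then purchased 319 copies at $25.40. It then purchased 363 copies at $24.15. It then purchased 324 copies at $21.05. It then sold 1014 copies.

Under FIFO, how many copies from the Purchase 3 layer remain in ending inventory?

Sale 1 (1014) [FIFO — oldest first]: 181 @ $19.55 + 341 @ $20.20 + 308 @ $22.60 + 184 @ $25.40 = $22,061.15
Ending inventory: 135 @ $25.40 + 363 @ $24.15 + 324 @ $21.05 = $19,015.65

135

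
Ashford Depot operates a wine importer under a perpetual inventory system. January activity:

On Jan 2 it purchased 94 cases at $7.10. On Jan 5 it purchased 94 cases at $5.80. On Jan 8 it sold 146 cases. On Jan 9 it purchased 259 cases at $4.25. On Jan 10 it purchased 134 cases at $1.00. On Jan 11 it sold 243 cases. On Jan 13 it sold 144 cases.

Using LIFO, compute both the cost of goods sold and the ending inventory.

COGS = $2,123.65; ending inventory = $323.70

Jan 8, 146 sold [LIFO — newest first]: 94 @ $5.80 + 52 @ $7.10 = $914.40
Jan 11, 243 sold [LIFO — newest first]: 134 @ $1.00 + 109 @ $4.25 = $597.25
Jan 13, 144 sold [LIFO — newest first]: 144 @ $4.25 = $612.00
Total COGS = $914.40 + $597.25 + $612.00 = $2,123.65
Ending inventory: 42 @ $7.10 + 6 @ $4.25 = $323.70
Check: goods available $2,447.35 = COGS $2,123.65 + ending $323.70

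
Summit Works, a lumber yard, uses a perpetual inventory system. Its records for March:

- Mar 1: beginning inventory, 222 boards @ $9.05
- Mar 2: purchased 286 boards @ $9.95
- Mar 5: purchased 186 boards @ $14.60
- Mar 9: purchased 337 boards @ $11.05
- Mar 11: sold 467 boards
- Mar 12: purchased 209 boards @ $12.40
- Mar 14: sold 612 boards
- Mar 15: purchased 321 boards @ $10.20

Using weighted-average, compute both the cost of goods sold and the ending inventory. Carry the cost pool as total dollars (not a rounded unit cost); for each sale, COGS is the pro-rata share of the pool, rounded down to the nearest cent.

COGS = $12,059.23; ending inventory = $5,100.82

After Mar 1: 222 on hand, pool $2,009.10 (≈ $9.0500 each)
After Mar 2: 508 on hand, pool $4,854.80 (≈ $9.5567 each)
After Mar 5: 694 on hand, pool $7,570.40 (≈ $10.9084 each)
After Mar 9: 1031 on hand, pool $11,294.25 (≈ $10.9547 each)
Mar 11, sell 467: 467/1031 × $11,294.25 → $5,115.82
After Mar 12: 773 on hand, pool $8,770.03 (≈ $11.3454 each)
Mar 14, sell 612: 612/773 × $8,770.03 → $6,943.41
After Mar 15: 482 on hand, pool $5,100.82 (≈ $10.5826 each)
Total COGS = $5,115.82 + $6,943.41 = $12,059.23
Ending inventory (cost pool remaining) = $5,100.82
Check: goods available $17,160.05 = COGS $12,059.23 + ending $5,100.82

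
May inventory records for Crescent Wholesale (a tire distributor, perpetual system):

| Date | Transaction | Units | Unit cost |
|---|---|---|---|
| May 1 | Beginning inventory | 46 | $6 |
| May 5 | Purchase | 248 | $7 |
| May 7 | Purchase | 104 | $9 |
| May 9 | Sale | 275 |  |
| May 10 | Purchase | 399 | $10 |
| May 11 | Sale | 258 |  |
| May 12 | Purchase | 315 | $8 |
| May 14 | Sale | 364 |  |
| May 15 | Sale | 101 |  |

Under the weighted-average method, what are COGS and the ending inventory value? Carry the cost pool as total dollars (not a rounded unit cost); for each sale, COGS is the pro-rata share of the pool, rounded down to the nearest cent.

After May 1: 46 on hand, pool $276.00 (≈ $6.0000 each)
After May 5: 294 on hand, pool $2,012.00 (≈ $6.8435 each)
After May 7: 398 on hand, pool $2,948.00 (≈ $7.4070 each)
May 9, sell 275: 275/398 × $2,948.00 → $2,036.93
After May 10: 522 on hand, pool $4,901.07 (≈ $9.3890 each)
May 11, sell 258: 258/522 × $4,901.07 → $2,422.36
After May 12: 579 on hand, pool $4,998.71 (≈ $8.6334 each)
May 14, sell 364: 364/579 × $4,998.71 → $3,142.53
May 15, sell 101: 101/215 × $1,856.18 → $871.97
Total COGS = $2,036.93 + $2,422.36 + $3,142.53 + $871.97 = $8,473.79
Ending inventory (cost pool remaining) = $984.21

COGS = $8,473.79; ending inventory = $984.21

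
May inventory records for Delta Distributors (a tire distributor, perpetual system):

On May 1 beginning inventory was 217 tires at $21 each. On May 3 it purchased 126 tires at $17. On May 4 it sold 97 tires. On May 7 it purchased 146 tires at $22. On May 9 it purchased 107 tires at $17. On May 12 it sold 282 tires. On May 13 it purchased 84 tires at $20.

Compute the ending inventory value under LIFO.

May 4, 97 sold [LIFO — newest first]: 97 @ $17 = $1,649
May 12, 282 sold [LIFO — newest first]: 107 @ $17 + 146 @ $22 + 29 @ $17 = $5,524
Total COGS = $1,649 + $5,524 = $7,173
Ending inventory: 217 @ $21 + 84 @ $20 = $6,237
Check: goods available $13,410 = COGS $7,173 + ending $6,237

Ending inventory = $6,237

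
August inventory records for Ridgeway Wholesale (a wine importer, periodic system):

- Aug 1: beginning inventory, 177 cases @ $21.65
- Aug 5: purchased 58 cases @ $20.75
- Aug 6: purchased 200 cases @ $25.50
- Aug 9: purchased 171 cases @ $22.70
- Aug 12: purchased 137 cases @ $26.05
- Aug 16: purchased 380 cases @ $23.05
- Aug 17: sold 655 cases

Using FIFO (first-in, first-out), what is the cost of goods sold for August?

Aug 17, 655 sold [FIFO — oldest first]: 177 @ $21.65 + 58 @ $20.75 + 200 @ $25.50 + 171 @ $22.70 + 49 @ $26.05 = $15,293.70
Ending inventory: 88 @ $26.05 + 380 @ $23.05 = $11,051.40
Check: goods available $26,345.10 = COGS $15,293.70 + ending $11,051.40

COGS = $15,293.70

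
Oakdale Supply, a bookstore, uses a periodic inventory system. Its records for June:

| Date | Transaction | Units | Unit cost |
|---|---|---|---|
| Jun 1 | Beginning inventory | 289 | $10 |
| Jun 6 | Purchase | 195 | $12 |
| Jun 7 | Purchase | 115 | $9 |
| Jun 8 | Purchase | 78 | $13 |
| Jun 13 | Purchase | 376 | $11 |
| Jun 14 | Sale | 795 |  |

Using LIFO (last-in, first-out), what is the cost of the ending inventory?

Ending inventory = $2,580

Jun 14, 795 sold [LIFO — newest first]: 376 @ $11 + 78 @ $13 + 115 @ $9 + 195 @ $12 + 31 @ $10 = $8,835
Ending inventory: 258 @ $10 = $2,580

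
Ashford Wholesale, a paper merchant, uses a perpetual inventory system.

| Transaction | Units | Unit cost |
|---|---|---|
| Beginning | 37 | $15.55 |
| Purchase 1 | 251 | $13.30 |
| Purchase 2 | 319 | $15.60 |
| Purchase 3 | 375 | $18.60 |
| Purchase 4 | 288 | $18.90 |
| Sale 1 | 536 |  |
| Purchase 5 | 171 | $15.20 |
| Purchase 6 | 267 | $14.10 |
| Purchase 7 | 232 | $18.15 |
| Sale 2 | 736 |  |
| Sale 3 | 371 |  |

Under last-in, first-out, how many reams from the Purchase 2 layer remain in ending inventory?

9

Sale 1 (536) [LIFO — newest first]: 288 @ $18.90 + 248 @ $18.60 = $10,056.00
Sale 2 (736) [LIFO — newest first]: 232 @ $18.15 + 267 @ $14.10 + 171 @ $15.20 + 66 @ $18.60 = $11,802.30
Sale 3 (371) [LIFO — newest first]: 61 @ $18.60 + 310 @ $15.60 = $5,970.60
Total COGS = $10,056.00 + $11,802.30 + $5,970.60 = $27,828.90
Ending inventory: 37 @ $15.55 + 251 @ $13.30 + 9 @ $15.60 = $4,054.05
Check: goods available $31,882.95 = COGS $27,828.90 + ending $4,054.05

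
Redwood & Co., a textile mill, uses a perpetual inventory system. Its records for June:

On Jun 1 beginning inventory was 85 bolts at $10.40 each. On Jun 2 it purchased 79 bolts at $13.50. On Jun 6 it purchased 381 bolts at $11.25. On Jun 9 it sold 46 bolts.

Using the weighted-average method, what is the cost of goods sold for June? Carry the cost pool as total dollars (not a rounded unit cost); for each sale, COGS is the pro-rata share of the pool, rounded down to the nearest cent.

After Jun 1: 85 on hand, pool $884.00 (≈ $10.4000 each)
After Jun 2: 164 on hand, pool $1,950.50 (≈ $11.8933 each)
After Jun 6: 545 on hand, pool $6,236.75 (≈ $11.4436 each)
Jun 9, sell 46: 46/545 × $6,236.75 → $526.40
Ending inventory (cost pool remaining) = $5,710.35
Check: goods available $6,236.75 = COGS $526.40 + ending $5,710.35

COGS = $526.40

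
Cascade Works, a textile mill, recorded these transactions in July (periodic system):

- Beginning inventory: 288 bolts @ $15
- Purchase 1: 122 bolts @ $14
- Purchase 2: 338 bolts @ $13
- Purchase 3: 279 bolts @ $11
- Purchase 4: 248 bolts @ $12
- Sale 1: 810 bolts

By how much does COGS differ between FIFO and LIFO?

FIFO COGS: 288 @ $15 + 122 @ $14 + 338 @ $13 + 62 @ $11 = $11,104
LIFO COGS: 248 @ $12 + 279 @ $11 + 283 @ $13 = $9,724
Difference = |$11,104 − $9,724| = $1,380

$1,380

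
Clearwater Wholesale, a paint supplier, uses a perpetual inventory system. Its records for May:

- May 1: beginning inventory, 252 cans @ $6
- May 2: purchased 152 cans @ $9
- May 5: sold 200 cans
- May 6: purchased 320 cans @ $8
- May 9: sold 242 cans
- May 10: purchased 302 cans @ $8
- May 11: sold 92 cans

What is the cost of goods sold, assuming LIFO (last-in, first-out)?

May 5, 200 sold [LIFO — newest first]: 152 @ $9 + 48 @ $6 = $1,656
May 9, 242 sold [LIFO — newest first]: 242 @ $8 = $1,936
May 11, 92 sold [LIFO — newest first]: 92 @ $8 = $736
Total COGS = $1,656 + $1,936 + $736 = $4,328
Ending inventory: 204 @ $6 + 78 @ $8 + 210 @ $8 = $3,528
Check: goods available $7,856 = COGS $4,328 + ending $3,528

COGS = $4,328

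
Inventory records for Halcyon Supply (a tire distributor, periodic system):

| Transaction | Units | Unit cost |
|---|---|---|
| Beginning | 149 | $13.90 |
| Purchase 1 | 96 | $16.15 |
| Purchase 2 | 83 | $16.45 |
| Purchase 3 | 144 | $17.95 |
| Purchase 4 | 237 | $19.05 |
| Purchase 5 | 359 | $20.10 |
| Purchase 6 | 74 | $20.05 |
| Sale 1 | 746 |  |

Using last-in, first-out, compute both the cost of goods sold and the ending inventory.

Sale 1 (746) [LIFO — newest first]: 74 @ $20.05 + 359 @ $20.10 + 237 @ $19.05 + 76 @ $17.95 = $14,578.65
Ending inventory: 149 @ $13.90 + 96 @ $16.15 + 83 @ $16.45 + 68 @ $17.95 = $6,207.45
Check: goods available $20,786.10 = COGS $14,578.65 + ending $6,207.45

COGS = $14,578.65; ending inventory = $6,207.45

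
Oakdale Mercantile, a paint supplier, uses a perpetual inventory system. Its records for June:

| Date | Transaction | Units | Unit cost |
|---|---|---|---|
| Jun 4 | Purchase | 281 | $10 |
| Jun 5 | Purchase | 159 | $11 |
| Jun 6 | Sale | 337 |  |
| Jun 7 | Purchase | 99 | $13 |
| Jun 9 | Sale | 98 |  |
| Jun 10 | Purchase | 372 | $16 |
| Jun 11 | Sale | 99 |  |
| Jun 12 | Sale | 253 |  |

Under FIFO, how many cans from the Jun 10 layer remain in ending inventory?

Jun 6, 337 sold [FIFO — oldest first]: 281 @ $10 + 56 @ $11 = $3,426
Jun 9, 98 sold [FIFO — oldest first]: 98 @ $11 = $1,078
Jun 11, 99 sold [FIFO — oldest first]: 5 @ $11 + 94 @ $13 = $1,277
Jun 12, 253 sold [FIFO — oldest first]: 5 @ $13 + 248 @ $16 = $4,033
Total COGS = $3,426 + $1,078 + $1,277 + $4,033 = $9,814
Ending inventory: 124 @ $16 = $1,984
Check: goods available $11,798 = COGS $9,814 + ending $1,984

124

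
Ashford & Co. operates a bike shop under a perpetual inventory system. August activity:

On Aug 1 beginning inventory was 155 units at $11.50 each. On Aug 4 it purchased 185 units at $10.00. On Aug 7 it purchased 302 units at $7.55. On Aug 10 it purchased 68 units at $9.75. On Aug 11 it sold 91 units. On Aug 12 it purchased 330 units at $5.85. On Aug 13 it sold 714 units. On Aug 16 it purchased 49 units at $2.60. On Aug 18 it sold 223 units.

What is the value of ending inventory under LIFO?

Ending inventory = $701.50

Aug 11, 91 sold [LIFO — newest first]: 68 @ $9.75 + 23 @ $7.55 = $836.65
Aug 13, 714 sold [LIFO — newest first]: 330 @ $5.85 + 279 @ $7.55 + 105 @ $10.00 = $5,086.95
Aug 18, 223 sold [LIFO — newest first]: 49 @ $2.60 + 80 @ $10.00 + 94 @ $11.50 = $2,008.40
Total COGS = $836.65 + $5,086.95 + $2,008.40 = $7,932.00
Ending inventory: 61 @ $11.50 = $701.50
Check: goods available $8,633.50 = COGS $7,932.00 + ending $701.50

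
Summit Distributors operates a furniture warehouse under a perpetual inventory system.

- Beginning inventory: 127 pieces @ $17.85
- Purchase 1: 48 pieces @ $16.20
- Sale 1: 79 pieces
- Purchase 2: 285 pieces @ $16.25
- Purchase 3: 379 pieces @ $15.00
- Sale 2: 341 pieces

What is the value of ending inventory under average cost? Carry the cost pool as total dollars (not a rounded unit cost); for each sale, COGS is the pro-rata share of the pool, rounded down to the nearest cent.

Ending inventory = $6,608.30

After Beginning: 127 on hand, pool $2,266.95 (≈ $17.8500 each)
After Purchase 1: 175 on hand, pool $3,044.55 (≈ $17.3974 each)
Sale 1, sell 79: 79/175 × $3,044.55 → $1,374.39
After Purchase 2: 381 on hand, pool $6,301.41 (≈ $16.5391 each)
After Purchase 3: 760 on hand, pool $11,986.41 (≈ $15.7716 each)
Sale 2, sell 341: 341/760 × $11,986.41 → $5,378.11
Total COGS = $1,374.39 + $5,378.11 = $6,752.50
Ending inventory (cost pool remaining) = $6,608.30
Check: goods available $13,360.80 = COGS $6,752.50 + ending $6,608.30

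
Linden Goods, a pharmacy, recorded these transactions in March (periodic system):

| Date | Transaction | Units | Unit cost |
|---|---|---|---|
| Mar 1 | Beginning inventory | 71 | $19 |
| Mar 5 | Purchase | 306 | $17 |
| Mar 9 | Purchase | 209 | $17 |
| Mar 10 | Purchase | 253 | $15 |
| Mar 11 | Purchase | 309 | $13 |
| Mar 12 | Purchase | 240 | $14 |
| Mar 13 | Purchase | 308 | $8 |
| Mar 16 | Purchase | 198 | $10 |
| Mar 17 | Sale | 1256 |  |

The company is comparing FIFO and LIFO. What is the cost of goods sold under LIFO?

COGS = $14,836

FIFO COGS: 71 @ $19 + 306 @ $17 + 209 @ $17 + 253 @ $15 + 309 @ $13 + 108 @ $14 = $19,428
LIFO COGS: 198 @ $10 + 308 @ $8 + 240 @ $14 + 309 @ $13 + 201 @ $15 = $14,836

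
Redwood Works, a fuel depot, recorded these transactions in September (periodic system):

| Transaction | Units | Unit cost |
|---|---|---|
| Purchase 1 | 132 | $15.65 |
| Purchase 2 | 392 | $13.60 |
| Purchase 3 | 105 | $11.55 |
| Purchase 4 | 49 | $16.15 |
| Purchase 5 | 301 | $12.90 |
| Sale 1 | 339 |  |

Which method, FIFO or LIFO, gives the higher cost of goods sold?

FIFO COGS: 132 @ $15.65 + 207 @ $13.60 = $4,881.00
LIFO COGS: 301 @ $12.90 + 38 @ $16.15 = $4,496.60

FIFO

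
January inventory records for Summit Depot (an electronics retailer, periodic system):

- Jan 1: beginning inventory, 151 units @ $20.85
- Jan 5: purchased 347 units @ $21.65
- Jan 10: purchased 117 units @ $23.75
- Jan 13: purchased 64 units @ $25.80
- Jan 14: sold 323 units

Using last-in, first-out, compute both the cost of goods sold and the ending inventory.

COGS = $7,504.25; ending inventory = $7,586.60

Jan 14, 323 sold [LIFO — newest first]: 64 @ $25.80 + 117 @ $23.75 + 142 @ $21.65 = $7,504.25
Ending inventory: 151 @ $20.85 + 205 @ $21.65 = $7,586.60
Check: goods available $15,090.85 = COGS $7,504.25 + ending $7,586.60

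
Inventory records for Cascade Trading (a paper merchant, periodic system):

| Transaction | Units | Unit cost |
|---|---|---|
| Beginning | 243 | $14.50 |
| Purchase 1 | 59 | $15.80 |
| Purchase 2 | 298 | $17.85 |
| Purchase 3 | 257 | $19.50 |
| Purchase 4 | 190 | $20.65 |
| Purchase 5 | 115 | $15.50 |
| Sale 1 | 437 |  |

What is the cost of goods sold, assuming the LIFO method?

COGS = $8,280.00

Sale 1 (437) [LIFO — newest first]: 115 @ $15.50 + 190 @ $20.65 + 132 @ $19.50 = $8,280.00
Ending inventory: 243 @ $14.50 + 59 @ $15.80 + 298 @ $17.85 + 125 @ $19.50 = $12,212.50
Check: goods available $20,492.50 = COGS $8,280.00 + ending $12,212.50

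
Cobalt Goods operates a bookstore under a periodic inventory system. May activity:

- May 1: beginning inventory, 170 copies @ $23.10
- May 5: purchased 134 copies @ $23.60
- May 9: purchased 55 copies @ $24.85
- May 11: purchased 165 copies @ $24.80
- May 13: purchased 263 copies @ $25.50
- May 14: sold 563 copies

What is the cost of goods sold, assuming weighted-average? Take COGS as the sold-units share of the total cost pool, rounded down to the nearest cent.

COGS = $13,774.29

May 14, sell 563: 563/787 × $19,254.65 → $13,774.29
Ending inventory (cost pool remaining) = $5,480.36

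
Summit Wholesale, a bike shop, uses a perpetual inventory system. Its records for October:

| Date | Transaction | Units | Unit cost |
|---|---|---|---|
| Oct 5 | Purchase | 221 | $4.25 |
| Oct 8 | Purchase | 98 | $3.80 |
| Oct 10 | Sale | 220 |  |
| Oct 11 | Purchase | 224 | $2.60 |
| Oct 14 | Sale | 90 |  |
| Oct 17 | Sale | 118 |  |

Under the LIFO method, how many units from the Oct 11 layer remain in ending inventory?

Oct 10, 220 sold [LIFO — newest first]: 98 @ $3.80 + 122 @ $4.25 = $890.90
Oct 14, 90 sold [LIFO — newest first]: 90 @ $2.60 = $234.00
Oct 17, 118 sold [LIFO — newest first]: 118 @ $2.60 = $306.80
Total COGS = $890.90 + $234.00 + $306.80 = $1,431.70
Ending inventory: 99 @ $4.25 + 16 @ $2.60 = $462.35
Check: goods available $1,894.05 = COGS $1,431.70 + ending $462.35

16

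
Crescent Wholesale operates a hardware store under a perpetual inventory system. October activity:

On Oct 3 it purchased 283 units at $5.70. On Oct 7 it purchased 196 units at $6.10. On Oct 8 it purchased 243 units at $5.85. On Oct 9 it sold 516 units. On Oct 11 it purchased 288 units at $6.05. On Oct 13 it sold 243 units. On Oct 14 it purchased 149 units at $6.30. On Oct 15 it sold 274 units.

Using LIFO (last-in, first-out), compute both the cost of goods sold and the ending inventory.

Oct 9, 516 sold [LIFO — newest first]: 243 @ $5.85 + 196 @ $6.10 + 77 @ $5.70 = $3,056.05
Oct 13, 243 sold [LIFO — newest first]: 243 @ $6.05 = $1,470.15
Oct 15, 274 sold [LIFO — newest first]: 149 @ $6.30 + 45 @ $6.05 + 80 @ $5.70 = $1,666.95
Total COGS = $3,056.05 + $1,470.15 + $1,666.95 = $6,193.15
Ending inventory: 126 @ $5.70 = $718.20
Check: goods available $6,911.35 = COGS $6,193.15 + ending $718.20

COGS = $6,193.15; ending inventory = $718.20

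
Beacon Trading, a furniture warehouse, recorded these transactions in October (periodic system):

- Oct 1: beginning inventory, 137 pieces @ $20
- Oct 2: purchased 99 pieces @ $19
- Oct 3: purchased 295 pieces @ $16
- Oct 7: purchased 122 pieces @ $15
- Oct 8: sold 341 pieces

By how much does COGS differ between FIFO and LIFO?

FIFO COGS: 137 @ $20 + 99 @ $19 + 105 @ $16 = $6,301
LIFO COGS: 122 @ $15 + 219 @ $16 = $5,334
Difference = |$6,301 − $5,334| = $967

$967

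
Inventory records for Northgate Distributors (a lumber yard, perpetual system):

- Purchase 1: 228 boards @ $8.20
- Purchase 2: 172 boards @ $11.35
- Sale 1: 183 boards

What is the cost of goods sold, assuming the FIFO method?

COGS = $1,500.60

Sale 1 (183) [FIFO — oldest first]: 183 @ $8.20 = $1,500.60
Ending inventory: 45 @ $8.20 + 172 @ $11.35 = $2,321.20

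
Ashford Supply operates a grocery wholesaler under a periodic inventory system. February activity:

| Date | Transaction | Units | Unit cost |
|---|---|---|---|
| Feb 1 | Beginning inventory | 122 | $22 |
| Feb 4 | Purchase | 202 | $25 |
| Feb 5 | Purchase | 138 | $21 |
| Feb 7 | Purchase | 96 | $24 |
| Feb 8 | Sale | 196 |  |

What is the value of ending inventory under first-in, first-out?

Ending inventory = $8,402

Feb 8, 196 sold [FIFO — oldest first]: 122 @ $22 + 74 @ $25 = $4,534
Ending inventory: 128 @ $25 + 138 @ $21 + 96 @ $24 = $8,402
Check: goods available $12,936 = COGS $4,534 + ending $8,402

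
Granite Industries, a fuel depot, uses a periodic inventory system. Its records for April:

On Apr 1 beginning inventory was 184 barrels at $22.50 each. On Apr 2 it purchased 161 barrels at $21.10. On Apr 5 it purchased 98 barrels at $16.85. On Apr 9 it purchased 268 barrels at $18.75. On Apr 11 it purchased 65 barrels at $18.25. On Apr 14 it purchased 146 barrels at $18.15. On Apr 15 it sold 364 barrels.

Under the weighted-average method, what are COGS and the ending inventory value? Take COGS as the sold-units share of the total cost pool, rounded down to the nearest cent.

COGS = $7,125.85; ending inventory = $10,923.70

Apr 15, sell 364: 364/922 × $18,049.55 → $7,125.85
Ending inventory (cost pool remaining) = $10,923.70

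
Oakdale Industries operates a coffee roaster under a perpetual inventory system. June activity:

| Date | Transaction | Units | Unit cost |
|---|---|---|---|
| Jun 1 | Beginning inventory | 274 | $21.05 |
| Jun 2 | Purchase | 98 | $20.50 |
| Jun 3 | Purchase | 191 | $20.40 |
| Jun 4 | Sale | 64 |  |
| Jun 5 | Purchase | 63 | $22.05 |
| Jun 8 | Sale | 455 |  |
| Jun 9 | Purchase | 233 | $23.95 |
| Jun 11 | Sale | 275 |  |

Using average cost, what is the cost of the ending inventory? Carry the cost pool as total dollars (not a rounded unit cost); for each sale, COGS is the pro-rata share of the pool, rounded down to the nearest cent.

After Jun 1: 274 on hand, pool $5,767.70 (≈ $21.0500 each)
After Jun 2: 372 on hand, pool $7,776.70 (≈ $20.9051 each)
After Jun 3: 563 on hand, pool $11,673.10 (≈ $20.7337 each)
Jun 4, sell 64: 64/563 × $11,673.10 → $1,326.95
After Jun 5: 562 on hand, pool $11,735.30 (≈ $20.8813 each)
Jun 8, sell 455: 455/562 × $11,735.30 → $9,500.99
After Jun 9: 340 on hand, pool $7,814.66 (≈ $22.9843 each)
Jun 11, sell 275: 275/340 × $7,814.66 → $6,320.68
Total COGS = $1,326.95 + $9,500.99 + $6,320.68 = $17,148.62
Ending inventory (cost pool remaining) = $1,493.98
Check: goods available $18,642.60 = COGS $17,148.62 + ending $1,493.98

Ending inventory = $1,493.98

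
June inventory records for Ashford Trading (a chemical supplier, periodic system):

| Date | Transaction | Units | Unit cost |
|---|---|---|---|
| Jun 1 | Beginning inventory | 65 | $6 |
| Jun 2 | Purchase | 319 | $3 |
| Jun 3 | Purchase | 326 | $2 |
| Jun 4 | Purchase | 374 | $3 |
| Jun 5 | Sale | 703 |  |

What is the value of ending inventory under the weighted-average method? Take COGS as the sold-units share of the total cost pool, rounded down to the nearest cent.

Ending inventory = $1,096.96

Jun 5, sell 703: 703/1084 × $3,121.00 → $2,024.04
Ending inventory (cost pool remaining) = $1,096.96
Check: goods available $3,121.00 = COGS $2,024.04 + ending $1,096.96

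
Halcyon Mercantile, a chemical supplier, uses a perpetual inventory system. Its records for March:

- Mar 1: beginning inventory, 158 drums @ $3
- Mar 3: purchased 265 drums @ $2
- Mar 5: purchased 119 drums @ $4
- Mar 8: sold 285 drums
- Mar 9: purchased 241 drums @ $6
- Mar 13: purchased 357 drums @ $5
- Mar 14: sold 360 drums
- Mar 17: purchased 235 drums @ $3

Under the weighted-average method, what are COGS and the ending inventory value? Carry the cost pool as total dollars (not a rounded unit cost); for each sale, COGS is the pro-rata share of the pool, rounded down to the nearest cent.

COGS = $2,434.12; ending inventory = $2,981.88

After Mar 1: 158 on hand, pool $474.00 (≈ $3.0000 each)
After Mar 3: 423 on hand, pool $1,004.00 (≈ $2.3735 each)
After Mar 5: 542 on hand, pool $1,480.00 (≈ $2.7306 each)
Mar 8, sell 285: 285/542 × $1,480.00 → $778.22
After Mar 9: 498 on hand, pool $2,147.78 (≈ $4.3128 each)
After Mar 13: 855 on hand, pool $3,932.78 (≈ $4.5997 each)
Mar 14, sell 360: 360/855 × $3,932.78 → $1,655.90
After Mar 17: 730 on hand, pool $2,981.88 (≈ $4.0848 each)
Total COGS = $778.22 + $1,655.90 = $2,434.12
Ending inventory (cost pool remaining) = $2,981.88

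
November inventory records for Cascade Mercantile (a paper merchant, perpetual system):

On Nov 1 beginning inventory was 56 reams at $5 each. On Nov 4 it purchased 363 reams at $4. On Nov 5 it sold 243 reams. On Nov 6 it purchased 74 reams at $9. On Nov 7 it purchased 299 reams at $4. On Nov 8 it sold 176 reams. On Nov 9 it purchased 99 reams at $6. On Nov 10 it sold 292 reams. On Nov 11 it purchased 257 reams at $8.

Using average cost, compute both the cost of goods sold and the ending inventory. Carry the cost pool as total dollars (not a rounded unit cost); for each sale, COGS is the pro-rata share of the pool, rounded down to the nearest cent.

After Nov 1: 56 on hand, pool $280.00 (≈ $5.0000 each)
After Nov 4: 419 on hand, pool $1,732.00 (≈ $4.1337 each)
Nov 5, sell 243: 243/419 × $1,732.00 → $1,004.47
After Nov 6: 250 on hand, pool $1,393.53 (≈ $5.5741 each)
After Nov 7: 549 on hand, pool $2,589.53 (≈ $4.7168 each)
Nov 8, sell 176: 176/549 × $2,589.53 → $830.15
After Nov 9: 472 on hand, pool $2,353.38 (≈ $4.9860 each)
Nov 10, sell 292: 292/472 × $2,353.38 → $1,455.90
After Nov 11: 437 on hand, pool $2,953.48 (≈ $6.7585 each)
Total COGS = $1,004.47 + $830.15 + $1,455.90 = $3,290.52
Ending inventory (cost pool remaining) = $2,953.48

COGS = $3,290.52; ending inventory = $2,953.48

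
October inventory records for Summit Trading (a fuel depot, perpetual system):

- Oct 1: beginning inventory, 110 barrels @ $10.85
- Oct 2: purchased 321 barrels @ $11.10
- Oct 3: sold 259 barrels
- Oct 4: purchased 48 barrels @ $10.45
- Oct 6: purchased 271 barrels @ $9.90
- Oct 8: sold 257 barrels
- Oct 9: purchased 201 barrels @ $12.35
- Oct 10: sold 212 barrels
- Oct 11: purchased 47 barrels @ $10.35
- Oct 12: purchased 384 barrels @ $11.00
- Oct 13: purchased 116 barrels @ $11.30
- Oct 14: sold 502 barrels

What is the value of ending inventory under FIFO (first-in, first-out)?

Oct 3, 259 sold [FIFO — oldest first]: 110 @ $10.85 + 149 @ $11.10 = $2,847.40
Oct 8, 257 sold [FIFO — oldest first]: 172 @ $11.10 + 48 @ $10.45 + 37 @ $9.90 = $2,777.10
Oct 10, 212 sold [FIFO — oldest first]: 212 @ $9.90 = $2,098.80
Oct 14, 502 sold [FIFO — oldest first]: 22 @ $9.90 + 201 @ $12.35 + 47 @ $10.35 + 232 @ $11.00 = $5,738.60
Total COGS = $2,847.40 + $2,777.10 + $2,098.80 + $5,738.60 = $13,461.90
Ending inventory: 152 @ $11.00 + 116 @ $11.30 = $2,982.80
Check: goods available $16,444.70 = COGS $13,461.90 + ending $2,982.80

Ending inventory = $2,982.80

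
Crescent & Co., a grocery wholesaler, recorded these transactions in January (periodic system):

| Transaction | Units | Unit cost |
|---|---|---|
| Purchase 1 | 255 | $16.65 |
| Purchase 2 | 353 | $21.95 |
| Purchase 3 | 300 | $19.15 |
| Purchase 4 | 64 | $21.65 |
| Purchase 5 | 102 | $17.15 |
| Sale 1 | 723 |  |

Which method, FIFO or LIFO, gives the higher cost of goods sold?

LIFO

FIFO COGS: 255 @ $16.65 + 353 @ $21.95 + 115 @ $19.15 = $14,196.35
LIFO COGS: 102 @ $17.15 + 64 @ $21.65 + 300 @ $19.15 + 257 @ $21.95 = $14,521.05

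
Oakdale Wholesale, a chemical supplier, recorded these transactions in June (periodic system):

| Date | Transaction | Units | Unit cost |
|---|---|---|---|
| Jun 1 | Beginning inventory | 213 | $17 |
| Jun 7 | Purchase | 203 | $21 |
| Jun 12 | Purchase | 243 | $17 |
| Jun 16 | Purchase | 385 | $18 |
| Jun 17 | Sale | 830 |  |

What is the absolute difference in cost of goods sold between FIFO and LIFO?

$210

FIFO COGS: 213 @ $17 + 203 @ $21 + 243 @ $17 + 171 @ $18 = $15,093
LIFO COGS: 385 @ $18 + 243 @ $17 + 202 @ $21 = $15,303
Difference = |$15,093 − $15,303| = $210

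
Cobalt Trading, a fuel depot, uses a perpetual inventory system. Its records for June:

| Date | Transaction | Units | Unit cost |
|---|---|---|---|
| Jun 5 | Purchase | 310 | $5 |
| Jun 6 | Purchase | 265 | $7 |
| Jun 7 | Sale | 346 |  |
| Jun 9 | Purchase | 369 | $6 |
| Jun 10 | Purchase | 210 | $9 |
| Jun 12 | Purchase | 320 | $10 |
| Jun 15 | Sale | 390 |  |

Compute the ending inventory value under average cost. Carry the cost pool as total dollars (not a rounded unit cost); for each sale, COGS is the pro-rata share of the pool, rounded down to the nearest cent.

After Jun 5: 310 on hand, pool $1,550.00 (≈ $5.0000 each)
After Jun 6: 575 on hand, pool $3,405.00 (≈ $5.9217 each)
Jun 7, sell 346: 346/575 × $3,405.00 → $2,048.92
After Jun 9: 598 on hand, pool $3,570.08 (≈ $5.9700 each)
After Jun 10: 808 on hand, pool $5,460.08 (≈ $6.7575 each)
After Jun 12: 1128 on hand, pool $8,660.08 (≈ $7.6774 each)
Jun 15, sell 390: 390/1128 × $8,660.08 → $2,994.17
Total COGS = $2,048.92 + $2,994.17 = $5,043.09
Ending inventory (cost pool remaining) = $5,665.91

Ending inventory = $5,665.91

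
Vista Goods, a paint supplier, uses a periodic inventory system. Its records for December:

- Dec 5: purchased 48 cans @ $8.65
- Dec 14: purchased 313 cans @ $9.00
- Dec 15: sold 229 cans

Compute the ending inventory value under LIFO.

Ending inventory = $1,171.20

Dec 15, 229 sold [LIFO — newest first]: 229 @ $9.00 = $2,061.00
Ending inventory: 48 @ $8.65 + 84 @ $9.00 = $1,171.20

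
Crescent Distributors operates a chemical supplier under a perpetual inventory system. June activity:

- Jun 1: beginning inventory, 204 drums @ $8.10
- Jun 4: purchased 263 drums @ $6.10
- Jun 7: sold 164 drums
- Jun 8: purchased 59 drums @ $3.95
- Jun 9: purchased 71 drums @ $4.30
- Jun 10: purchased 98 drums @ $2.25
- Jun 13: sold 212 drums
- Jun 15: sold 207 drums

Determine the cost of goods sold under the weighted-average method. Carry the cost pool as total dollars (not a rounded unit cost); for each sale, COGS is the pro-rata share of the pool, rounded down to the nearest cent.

COGS = $3,409.80

After Jun 1: 204 on hand, pool $1,652.40 (≈ $8.1000 each)
After Jun 4: 467 on hand, pool $3,256.70 (≈ $6.9737 each)
Jun 7, sell 164: 164/467 × $3,256.70 → $1,143.68
After Jun 8: 362 on hand, pool $2,346.07 (≈ $6.4809 each)
After Jun 9: 433 on hand, pool $2,651.37 (≈ $6.1233 each)
After Jun 10: 531 on hand, pool $2,871.87 (≈ $5.4084 each)
Jun 13, sell 212: 212/531 × $2,871.87 → $1,146.58
Jun 15, sell 207: 207/319 × $1,725.29 → $1,119.54
Total COGS = $1,143.68 + $1,146.58 + $1,119.54 = $3,409.80
Ending inventory (cost pool remaining) = $605.75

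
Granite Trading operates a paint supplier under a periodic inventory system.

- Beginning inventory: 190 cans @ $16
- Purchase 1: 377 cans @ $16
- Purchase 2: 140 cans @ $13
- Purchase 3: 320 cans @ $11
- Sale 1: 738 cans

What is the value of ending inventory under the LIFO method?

Ending inventory = $4,624

Sale 1 (738) [LIFO — newest first]: 320 @ $11 + 140 @ $13 + 278 @ $16 = $9,788
Ending inventory: 190 @ $16 + 99 @ $16 = $4,624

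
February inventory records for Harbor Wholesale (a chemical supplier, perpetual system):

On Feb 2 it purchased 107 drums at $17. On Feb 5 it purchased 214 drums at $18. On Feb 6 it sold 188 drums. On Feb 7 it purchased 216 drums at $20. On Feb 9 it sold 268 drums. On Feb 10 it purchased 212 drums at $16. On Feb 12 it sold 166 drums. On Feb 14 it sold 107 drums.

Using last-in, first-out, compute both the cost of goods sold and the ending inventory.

Feb 6, 188 sold [LIFO — newest first]: 188 @ $18 = $3,384
Feb 9, 268 sold [LIFO — newest first]: 216 @ $20 + 26 @ $18 + 26 @ $17 = $5,230
Feb 12, 166 sold [LIFO — newest first]: 166 @ $16 = $2,656
Feb 14, 107 sold [LIFO — newest first]: 46 @ $16 + 61 @ $17 = $1,773
Total COGS = $3,384 + $5,230 + $2,656 + $1,773 = $13,043
Ending inventory: 20 @ $17 = $340
Check: goods available $13,383 = COGS $13,043 + ending $340

COGS = $13,043; ending inventory = $340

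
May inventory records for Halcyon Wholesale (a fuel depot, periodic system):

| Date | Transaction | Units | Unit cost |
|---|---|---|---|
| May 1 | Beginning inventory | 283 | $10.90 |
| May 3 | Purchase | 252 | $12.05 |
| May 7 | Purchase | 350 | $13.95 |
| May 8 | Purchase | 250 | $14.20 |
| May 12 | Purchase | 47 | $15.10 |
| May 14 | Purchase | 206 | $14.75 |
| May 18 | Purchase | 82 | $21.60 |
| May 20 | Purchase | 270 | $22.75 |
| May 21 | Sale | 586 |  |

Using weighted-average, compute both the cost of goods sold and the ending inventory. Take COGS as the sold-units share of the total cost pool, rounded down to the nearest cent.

May 21, sell 586: 586/1740 × $26,215.70 → $8,828.96
Ending inventory (cost pool remaining) = $17,386.74
Check: goods available $26,215.70 = COGS $8,828.96 + ending $17,386.74

COGS = $8,828.96; ending inventory = $17,386.74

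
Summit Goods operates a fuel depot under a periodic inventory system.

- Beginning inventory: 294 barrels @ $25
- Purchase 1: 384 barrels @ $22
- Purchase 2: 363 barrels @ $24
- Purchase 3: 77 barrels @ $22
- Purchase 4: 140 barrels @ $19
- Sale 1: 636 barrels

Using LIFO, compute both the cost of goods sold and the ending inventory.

COGS = $14,298; ending inventory = $14,566

Sale 1 (636) [LIFO — newest first]: 140 @ $19 + 77 @ $22 + 363 @ $24 + 56 @ $22 = $14,298
Ending inventory: 294 @ $25 + 328 @ $22 = $14,566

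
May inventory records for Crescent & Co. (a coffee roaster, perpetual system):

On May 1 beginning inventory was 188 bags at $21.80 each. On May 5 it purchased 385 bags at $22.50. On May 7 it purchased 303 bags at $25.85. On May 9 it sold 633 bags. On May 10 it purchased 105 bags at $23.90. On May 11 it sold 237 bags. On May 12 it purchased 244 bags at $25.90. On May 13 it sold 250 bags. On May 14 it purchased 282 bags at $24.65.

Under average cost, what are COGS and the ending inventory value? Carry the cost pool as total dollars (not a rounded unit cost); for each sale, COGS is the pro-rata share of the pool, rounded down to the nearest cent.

COGS = $26,777.68; ending inventory = $9,596.17

After May 1: 188 on hand, pool $4,098.40 (≈ $21.8000 each)
After May 5: 573 on hand, pool $12,760.90 (≈ $22.2703 each)
After May 7: 876 on hand, pool $20,593.45 (≈ $23.5085 each)
May 9, sell 633: 633/876 × $20,593.45 → $14,880.88
After May 10: 348 on hand, pool $8,222.07 (≈ $23.6266 each)
May 11, sell 237: 237/348 × $8,222.07 → $5,599.51
After May 12: 355 on hand, pool $8,942.16 (≈ $25.1892 each)
May 13, sell 250: 250/355 × $8,942.16 → $6,297.29
After May 14: 387 on hand, pool $9,596.17 (≈ $24.7963 each)
Total COGS = $14,880.88 + $5,599.51 + $6,297.29 = $26,777.68
Ending inventory (cost pool remaining) = $9,596.17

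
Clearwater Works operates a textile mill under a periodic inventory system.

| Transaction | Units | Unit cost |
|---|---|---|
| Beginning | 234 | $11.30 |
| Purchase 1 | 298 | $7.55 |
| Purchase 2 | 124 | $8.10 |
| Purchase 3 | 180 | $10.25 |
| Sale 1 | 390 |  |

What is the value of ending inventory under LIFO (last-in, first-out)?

Ending inventory = $4,244.80

Sale 1 (390) [LIFO — newest first]: 180 @ $10.25 + 124 @ $8.10 + 86 @ $7.55 = $3,498.70
Ending inventory: 234 @ $11.30 + 212 @ $7.55 = $4,244.80
Check: goods available $7,743.50 = COGS $3,498.70 + ending $4,244.80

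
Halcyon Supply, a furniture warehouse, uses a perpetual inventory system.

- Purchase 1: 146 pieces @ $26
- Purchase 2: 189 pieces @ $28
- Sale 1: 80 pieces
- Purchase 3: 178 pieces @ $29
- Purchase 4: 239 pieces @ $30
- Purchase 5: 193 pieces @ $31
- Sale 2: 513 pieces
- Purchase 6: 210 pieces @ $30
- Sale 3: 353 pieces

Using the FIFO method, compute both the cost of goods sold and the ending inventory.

COGS = $27,433; ending inventory = $6,270

Sale 1 (80) [FIFO — oldest first]: 80 @ $26 = $2,080
Sale 2 (513) [FIFO — oldest first]: 66 @ $26 + 189 @ $28 + 178 @ $29 + 80 @ $30 = $14,570
Sale 3 (353) [FIFO — oldest first]: 159 @ $30 + 193 @ $31 + 1 @ $30 = $10,783
Total COGS = $2,080 + $14,570 + $10,783 = $27,433
Ending inventory: 209 @ $30 = $6,270
Check: goods available $33,703 = COGS $27,433 + ending $6,270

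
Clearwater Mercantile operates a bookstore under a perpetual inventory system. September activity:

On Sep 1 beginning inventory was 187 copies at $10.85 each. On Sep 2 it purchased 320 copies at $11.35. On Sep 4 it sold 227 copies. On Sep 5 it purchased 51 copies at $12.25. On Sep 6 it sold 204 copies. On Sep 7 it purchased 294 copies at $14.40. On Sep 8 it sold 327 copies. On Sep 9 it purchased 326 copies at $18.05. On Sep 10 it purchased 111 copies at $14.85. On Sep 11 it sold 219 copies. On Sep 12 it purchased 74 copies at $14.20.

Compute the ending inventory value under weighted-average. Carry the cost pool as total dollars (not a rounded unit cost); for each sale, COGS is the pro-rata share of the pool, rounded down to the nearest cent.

Ending inventory = $6,221.00

After Sep 1: 187 on hand, pool $2,028.95 (≈ $10.8500 each)
After Sep 2: 507 on hand, pool $5,660.95 (≈ $11.1656 each)
Sep 4, sell 227: 227/507 × $5,660.95 → $2,534.58
After Sep 5: 331 on hand, pool $3,751.12 (≈ $11.3327 each)
Sep 6, sell 204: 204/331 × $3,751.12 → $2,311.86
After Sep 7: 421 on hand, pool $5,672.86 (≈ $13.4747 each)
Sep 8, sell 327: 327/421 × $5,672.86 → $4,406.23
After Sep 9: 420 on hand, pool $7,150.93 (≈ $17.0260 each)
After Sep 10: 531 on hand, pool $8,799.28 (≈ $16.5711 each)
Sep 11, sell 219: 219/531 × $8,799.28 → $3,629.08
After Sep 12: 386 on hand, pool $6,221.00 (≈ $16.1166 each)
Total COGS = $2,534.58 + $2,311.86 + $4,406.23 + $3,629.08 = $12,881.75
Ending inventory (cost pool remaining) = $6,221.00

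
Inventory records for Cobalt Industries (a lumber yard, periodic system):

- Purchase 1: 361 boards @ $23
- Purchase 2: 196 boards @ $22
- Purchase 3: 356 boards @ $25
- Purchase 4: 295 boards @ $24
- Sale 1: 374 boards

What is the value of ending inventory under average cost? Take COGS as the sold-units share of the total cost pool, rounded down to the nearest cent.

Sale 1, sell 374: 374/1208 × $28,595.00 → $8,853.08
Ending inventory (cost pool remaining) = $19,741.92
Check: goods available $28,595.00 = COGS $8,853.08 + ending $19,741.92

Ending inventory = $19,741.92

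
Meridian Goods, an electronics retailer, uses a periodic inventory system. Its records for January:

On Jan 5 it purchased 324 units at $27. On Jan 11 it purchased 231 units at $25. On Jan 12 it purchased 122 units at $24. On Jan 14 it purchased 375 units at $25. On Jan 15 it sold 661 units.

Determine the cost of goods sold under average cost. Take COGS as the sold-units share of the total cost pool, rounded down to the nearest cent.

Jan 15, sell 661: 661/1052 × $26,826.00 → $16,855.50
Ending inventory (cost pool remaining) = $9,970.50
Check: goods available $26,826.00 = COGS $16,855.50 + ending $9,970.50

COGS = $16,855.50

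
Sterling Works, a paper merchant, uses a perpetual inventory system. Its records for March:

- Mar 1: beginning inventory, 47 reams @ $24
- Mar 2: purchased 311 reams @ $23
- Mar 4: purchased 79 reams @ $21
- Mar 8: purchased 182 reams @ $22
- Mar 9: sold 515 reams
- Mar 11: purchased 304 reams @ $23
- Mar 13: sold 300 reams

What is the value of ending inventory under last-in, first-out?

Ending inventory = $2,531

Mar 9, 515 sold [LIFO — newest first]: 182 @ $22 + 79 @ $21 + 254 @ $23 = $11,505
Mar 13, 300 sold [LIFO — newest first]: 300 @ $23 = $6,900
Total COGS = $11,505 + $6,900 = $18,405
Ending inventory: 47 @ $24 + 57 @ $23 + 4 @ $23 = $2,531
Check: goods available $20,936 = COGS $18,405 + ending $2,531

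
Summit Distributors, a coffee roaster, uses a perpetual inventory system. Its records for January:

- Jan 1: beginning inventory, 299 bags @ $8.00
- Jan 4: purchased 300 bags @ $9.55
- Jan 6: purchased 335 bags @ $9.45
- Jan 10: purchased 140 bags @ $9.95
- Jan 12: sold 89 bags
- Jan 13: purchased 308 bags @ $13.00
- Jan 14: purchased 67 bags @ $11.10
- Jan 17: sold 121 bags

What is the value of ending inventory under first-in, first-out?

Ending inventory = $12,883.45

Jan 12, 89 sold [FIFO — oldest first]: 89 @ $8.00 = $712.00
Jan 17, 121 sold [FIFO — oldest first]: 121 @ $8.00 = $968.00
Total COGS = $712.00 + $968.00 = $1,680.00
Ending inventory: 89 @ $8.00 + 300 @ $9.55 + 335 @ $9.45 + 140 @ $9.95 + 308 @ $13.00 + 67 @ $11.10 = $12,883.45
Check: goods available $14,563.45 = COGS $1,680.00 + ending $12,883.45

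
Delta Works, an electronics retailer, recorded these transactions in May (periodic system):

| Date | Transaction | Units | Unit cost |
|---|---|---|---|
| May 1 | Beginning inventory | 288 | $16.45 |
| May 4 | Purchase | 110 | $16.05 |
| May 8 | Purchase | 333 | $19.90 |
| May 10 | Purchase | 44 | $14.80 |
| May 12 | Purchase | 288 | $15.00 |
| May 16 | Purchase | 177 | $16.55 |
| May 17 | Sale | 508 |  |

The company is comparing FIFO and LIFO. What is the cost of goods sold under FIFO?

FIFO COGS: 288 @ $16.45 + 110 @ $16.05 + 110 @ $19.90 = $8,692.10
LIFO COGS: 177 @ $16.55 + 288 @ $15.00 + 43 @ $14.80 = $7,885.75

COGS = $8,692.10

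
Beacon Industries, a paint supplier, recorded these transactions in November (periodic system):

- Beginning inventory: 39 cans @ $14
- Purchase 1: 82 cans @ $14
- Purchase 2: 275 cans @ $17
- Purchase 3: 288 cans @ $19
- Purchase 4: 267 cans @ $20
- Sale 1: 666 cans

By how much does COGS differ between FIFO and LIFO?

FIFO COGS: 39 @ $14 + 82 @ $14 + 275 @ $17 + 270 @ $19 = $11,499
LIFO COGS: 267 @ $20 + 288 @ $19 + 111 @ $17 = $12,699
Difference = |$11,499 − $12,699| = $1,200

$1,200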